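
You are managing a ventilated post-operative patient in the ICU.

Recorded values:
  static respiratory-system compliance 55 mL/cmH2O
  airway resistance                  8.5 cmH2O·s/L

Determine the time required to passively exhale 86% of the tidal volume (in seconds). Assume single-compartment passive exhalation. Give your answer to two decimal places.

τ = R × C = 8.5 × 55 mL/cmH2O = 8.5 × 0.055 L/cmH2O = 0.4675 s.
Exhaled fraction f = 1 − e^(−t/τ) → t = −τ·ln(1 − f) = −0.4675·ln(0.14) = 0.9192 s.

0.92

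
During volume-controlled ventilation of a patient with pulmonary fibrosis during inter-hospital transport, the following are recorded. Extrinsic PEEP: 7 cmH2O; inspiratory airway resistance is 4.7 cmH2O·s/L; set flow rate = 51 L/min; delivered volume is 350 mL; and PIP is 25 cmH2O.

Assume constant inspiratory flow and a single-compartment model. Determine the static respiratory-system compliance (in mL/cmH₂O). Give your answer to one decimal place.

25.0

Flow: 51 L/min ÷ 60 = 0.85 L/s.
Equation of motion (constant flow): PIP = Vt/C + R·V̇ + PEEP.
Vt/C = PIP − R·V̇ − PEEP = 25 − 4.7×0.85 − 7 = 25 − 3.995 − 7 = 14.005 cmH2O.
C = Vt / 14.005 = 350 / 14.005 = 24.991 mL/cmH2O.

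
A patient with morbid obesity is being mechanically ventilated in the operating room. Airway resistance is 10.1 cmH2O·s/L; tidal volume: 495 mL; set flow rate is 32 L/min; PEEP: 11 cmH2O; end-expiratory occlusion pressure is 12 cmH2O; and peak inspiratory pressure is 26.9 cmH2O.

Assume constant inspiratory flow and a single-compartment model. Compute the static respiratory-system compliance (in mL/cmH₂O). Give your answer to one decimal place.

52.0

Flow: 32 L/min ÷ 60 = 0.5333 L/s.
Total PEEP = 12 cmH2O (set 11 + intrinsic 1); this is the baseline alveolar pressure.
Equation of motion (constant flow): PIP = Vt/C + R·V̇ + PEEP.
Vt/C = PIP − R·V̇ − PEEP = 26.9 − 10.1×0.5333 − 12 = 26.9 − 5.386 − 12 = 9.514 cmH2O.
C = Vt / 9.514 = 495 / 9.514 = 52.029 mL/cmH2O.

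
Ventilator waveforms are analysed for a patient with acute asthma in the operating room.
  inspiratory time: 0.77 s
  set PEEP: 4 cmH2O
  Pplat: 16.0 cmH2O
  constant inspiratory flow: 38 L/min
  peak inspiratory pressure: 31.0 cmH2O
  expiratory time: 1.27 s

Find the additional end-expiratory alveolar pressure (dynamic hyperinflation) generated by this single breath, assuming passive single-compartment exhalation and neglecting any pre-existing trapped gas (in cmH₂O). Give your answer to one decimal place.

Flow: 38 L/min ÷ 60 = 0.6333 L/s.
Vt = flow × Ti = 0.6333 L/s × 0.77 s × 1000 mL/L = 487.64 mL.
R = (PIP − Pplat)/V̇ = (31.0 − 16.0) / 0.6333 = 15.0/0.6333 = 23.685 cmH2O·s/L.
C = Vt/(Pplat − PEEP) = 487.64 / (16.0 − 4) = 487.64/12.0 = 40.637 mL/cmH2O.
τ = R × C = 23.685 × 0.04064 L/cmH2O = 0.9626 s.
Fraction remaining = e^(−Te/τ) = e^(−1.27/0.9626) = 0.2673; trapped volume = 487.64 × 0.2673 = 130.35 mL.
Additional alveolar pressure from trapping ≈ V_trapped / C = 130.35 / 40.637 = 3.208 cmH2O.

3.2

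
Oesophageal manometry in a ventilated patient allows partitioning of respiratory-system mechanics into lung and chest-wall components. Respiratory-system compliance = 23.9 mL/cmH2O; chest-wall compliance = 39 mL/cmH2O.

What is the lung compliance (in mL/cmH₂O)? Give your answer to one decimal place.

1/CL = 1/Crs − 1/Ccw.
1/CL = 1/23.9 − 1/39 = 0.0162.
CL = 61.728 mL/cmH2O.

61.7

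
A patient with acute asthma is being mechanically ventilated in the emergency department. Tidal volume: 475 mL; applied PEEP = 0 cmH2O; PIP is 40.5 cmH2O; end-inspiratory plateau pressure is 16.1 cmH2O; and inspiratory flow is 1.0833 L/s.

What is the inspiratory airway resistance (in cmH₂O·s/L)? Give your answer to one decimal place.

Raw = (PIP − Pplat) / flow = (40.5 − 16.1) / 1.0833 = 24.4 / 1.0833 = 22.524 cmH2O·s/L.

22.5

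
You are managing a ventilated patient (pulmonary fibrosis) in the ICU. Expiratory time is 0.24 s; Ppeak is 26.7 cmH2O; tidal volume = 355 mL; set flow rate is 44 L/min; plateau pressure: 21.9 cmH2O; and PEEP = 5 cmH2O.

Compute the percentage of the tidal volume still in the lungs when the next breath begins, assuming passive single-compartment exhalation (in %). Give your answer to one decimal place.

Flow: 44 L/min ÷ 60 = 0.7333 L/s.
R = (PIP − Pplat)/V̇ = (26.7 − 21.9) / 0.7333 = 4.8/0.7333 = 6.546 cmH2O·s/L.
C = Vt/(Pplat − PEEP) = 355.0 / (21.9 − 5) = 355.0/16.9 = 21.006 mL/cmH2O.
τ = R × C = 6.546 × 0.02101 L/cmH2O = 0.1375 s.
Fraction remaining at end-expiration = e^(−Te/τ) = e^(−0.24/0.1375) = 0.1746 → 17.46%.

17.5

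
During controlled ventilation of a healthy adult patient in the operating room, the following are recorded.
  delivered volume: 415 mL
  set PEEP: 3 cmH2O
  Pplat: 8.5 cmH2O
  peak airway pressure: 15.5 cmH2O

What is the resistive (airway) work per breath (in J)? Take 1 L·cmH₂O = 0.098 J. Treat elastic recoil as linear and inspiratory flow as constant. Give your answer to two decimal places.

With constant inspiratory flow the resistive pressure is constant at PIP − Pplat = 15.5 − 8.5 = 7.0 cmH2O, so resistive work = 7.0 × 0.415 = 2.905 L·cmH2O.
× 0.098 J/(L·cmH2O) → 0.2847 J.

0.28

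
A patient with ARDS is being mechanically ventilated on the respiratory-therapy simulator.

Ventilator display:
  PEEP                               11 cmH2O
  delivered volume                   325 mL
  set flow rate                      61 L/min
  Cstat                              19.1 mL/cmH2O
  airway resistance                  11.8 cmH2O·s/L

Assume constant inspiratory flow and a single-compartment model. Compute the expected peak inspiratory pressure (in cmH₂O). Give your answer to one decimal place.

Flow: 61 L/min ÷ 60 = 1.0167 L/s.
Equation of motion (constant flow): PIP = Vt/C + R·V̇ + PEEP.
PIP = 325/19.1 + 11.8×1.0167 + 11 = 17.016 + 11.997 + 11 = 40.013 cmH2O.

40.0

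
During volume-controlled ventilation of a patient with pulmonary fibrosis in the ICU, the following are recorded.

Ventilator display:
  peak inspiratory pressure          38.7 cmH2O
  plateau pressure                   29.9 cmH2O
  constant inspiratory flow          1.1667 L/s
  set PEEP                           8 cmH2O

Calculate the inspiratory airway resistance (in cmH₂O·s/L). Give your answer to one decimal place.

7.5

Raw = (PIP − Pplat) / flow = (38.7 − 29.9) / 1.1667 = 8.8 / 1.1667 = 7.543 cmH2O·s/L.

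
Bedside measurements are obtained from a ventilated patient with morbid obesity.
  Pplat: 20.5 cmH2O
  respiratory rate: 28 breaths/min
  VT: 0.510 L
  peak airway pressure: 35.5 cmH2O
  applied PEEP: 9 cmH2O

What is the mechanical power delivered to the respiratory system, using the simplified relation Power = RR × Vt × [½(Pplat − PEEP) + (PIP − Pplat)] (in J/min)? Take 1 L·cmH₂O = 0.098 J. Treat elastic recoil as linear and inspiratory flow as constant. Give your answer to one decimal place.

29.0

Per-breath work = Vt × [½(Pplat−PEEP) + (PIP−Pplat)] = 0.510 × [0.5×11.5 + 15.0] = 0.510 × 20.75 = 10.583 L·cmH2O.
Power = 28 × 10.583 = 296.32 L·cmH2O/min.
× 0.098 J/(L·cmH2O) → 29.039 J/min.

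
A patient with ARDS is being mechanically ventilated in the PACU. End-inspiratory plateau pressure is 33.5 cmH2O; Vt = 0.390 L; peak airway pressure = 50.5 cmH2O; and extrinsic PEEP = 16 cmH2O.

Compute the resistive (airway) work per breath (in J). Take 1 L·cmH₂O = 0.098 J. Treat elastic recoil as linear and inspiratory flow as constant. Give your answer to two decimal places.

0.65

With constant inspiratory flow the resistive pressure is constant at PIP − Pplat = 50.5 − 33.5 = 17.0 cmH2O, so resistive work = 17.0 × 0.390 = 6.63 L·cmH2O.
× 0.098 J/(L·cmH2O) → 0.6497 J.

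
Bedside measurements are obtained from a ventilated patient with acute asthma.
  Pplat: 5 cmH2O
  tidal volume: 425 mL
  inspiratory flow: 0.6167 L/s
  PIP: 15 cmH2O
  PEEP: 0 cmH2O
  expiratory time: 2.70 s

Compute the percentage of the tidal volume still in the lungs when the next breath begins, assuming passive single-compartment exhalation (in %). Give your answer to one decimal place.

14.1

R = (PIP − Pplat)/V̇ = (15 − 5) / 0.6167 = 10.0/0.6167 = 16.215 cmH2O·s/L.
C = Vt/(Pplat − PEEP) = 425.0 / (5 − 0) = 425.0/5.0 = 85.0 mL/cmH2O.
τ = R × C = 16.215 × 0.085 L/cmH2O = 1.378 s.
Fraction remaining at end-expiration = e^(−Te/τ) = e^(−2.70/1.378) = 0.1409 → 14.09%.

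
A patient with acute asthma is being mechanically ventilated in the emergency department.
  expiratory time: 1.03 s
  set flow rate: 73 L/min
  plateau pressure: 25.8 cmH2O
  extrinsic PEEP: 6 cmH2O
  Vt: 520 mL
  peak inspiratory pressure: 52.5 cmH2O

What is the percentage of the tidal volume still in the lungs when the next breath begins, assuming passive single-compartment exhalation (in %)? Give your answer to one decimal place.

16.7

Flow: 73 L/min ÷ 60 = 1.2167 L/s.
R = (PIP − Pplat)/V̇ = (52.5 − 25.8) / 1.2167 = 26.7/1.2167 = 21.945 cmH2O·s/L.
C = Vt/(Pplat − PEEP) = 520.0 / (25.8 − 6) = 520.0/19.8 = 26.263 mL/cmH2O.
τ = R × C = 21.945 × 0.02626 L/cmH2O = 0.5763 s.
Fraction remaining at end-expiration = e^(−Te/τ) = e^(−1.03/0.5763) = 0.1674 → 16.74%.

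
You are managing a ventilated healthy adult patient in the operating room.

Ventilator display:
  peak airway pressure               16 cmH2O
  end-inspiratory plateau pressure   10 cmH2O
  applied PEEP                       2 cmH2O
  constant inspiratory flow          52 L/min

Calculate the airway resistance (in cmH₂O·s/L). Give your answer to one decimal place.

6.9

Flow: 52 L/min ÷ 60 = 0.8667 L/s.
Raw = (PIP − Pplat) / flow = (16 − 10) / 0.8667 = 6.0 / 0.8667 = 6.923 cmH2O·s/L.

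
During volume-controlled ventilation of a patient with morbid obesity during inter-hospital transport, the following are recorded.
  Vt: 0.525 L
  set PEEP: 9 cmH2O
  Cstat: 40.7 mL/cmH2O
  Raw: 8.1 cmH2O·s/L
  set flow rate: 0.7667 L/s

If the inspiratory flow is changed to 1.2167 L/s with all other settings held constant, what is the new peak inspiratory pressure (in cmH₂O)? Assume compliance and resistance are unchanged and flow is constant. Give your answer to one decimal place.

31.8

PIP = Vt/C + R·V̇ + PEEP (constant-flow equation of motion).
Only the resistive term changes: ΔPIP = R × ΔV̇ = 8.1 × (1.2167 − 0.7667) = 8.1 × 0.45 = 3.645 cmH2O.
Original PIP = 525/40.7 + 8.1×0.7667 + 9 = 28.11 cmH2O; new PIP = 28.11 + (3.645) = 31.755 cmH2O.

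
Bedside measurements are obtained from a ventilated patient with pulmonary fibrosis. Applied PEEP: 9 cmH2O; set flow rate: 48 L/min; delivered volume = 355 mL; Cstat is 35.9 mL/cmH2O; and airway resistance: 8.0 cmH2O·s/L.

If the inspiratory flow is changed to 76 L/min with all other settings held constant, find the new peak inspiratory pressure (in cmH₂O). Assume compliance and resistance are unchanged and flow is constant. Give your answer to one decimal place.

Flow: 48 L/min ÷ 60 = 0.8 L/s.
New flow: 76 L/min ÷ 60 = 1.2667 L/s.
PIP = Vt/C + R·V̇ + PEEP (constant-flow equation of motion).
Only the resistive term changes: ΔPIP = R × ΔV̇ = 8.0 × (1.2667 − 0.8) = 8.0 × 0.4667 = 3.734 cmH2O.
Original PIP = 355/35.9 + 8.0×0.8 + 9 = 25.289 cmH2O; new PIP = 25.289 + (3.734) = 29.023 cmH2O.

29.0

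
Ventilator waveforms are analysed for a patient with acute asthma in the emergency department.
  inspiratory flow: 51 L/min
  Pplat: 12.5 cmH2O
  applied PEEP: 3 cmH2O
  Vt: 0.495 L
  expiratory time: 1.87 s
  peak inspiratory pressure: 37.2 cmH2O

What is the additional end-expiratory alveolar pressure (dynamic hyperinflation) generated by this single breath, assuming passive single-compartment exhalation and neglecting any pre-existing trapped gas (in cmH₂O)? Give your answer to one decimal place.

2.8

Flow: 51 L/min ÷ 60 = 0.85 L/s.
R = (PIP − Pplat)/V̇ = (37.2 − 12.5) / 0.85 = 24.7/0.85 = 29.059 cmH2O·s/L.
C = Vt/(Pplat − PEEP) = 495.0 / (12.5 − 3) = 495.0/9.5 = 52.105 mL/cmH2O.
τ = R × C = 29.059 × 0.05211 L/cmH2O = 1.514 s.
Fraction remaining = e^(−Te/τ) = e^(−1.87/1.514) = 0.2908; trapped volume = 495.0 × 0.2908 = 143.95 mL.
Additional alveolar pressure from trapping ≈ V_trapped / C = 143.95 / 52.105 = 2.763 cmH2O.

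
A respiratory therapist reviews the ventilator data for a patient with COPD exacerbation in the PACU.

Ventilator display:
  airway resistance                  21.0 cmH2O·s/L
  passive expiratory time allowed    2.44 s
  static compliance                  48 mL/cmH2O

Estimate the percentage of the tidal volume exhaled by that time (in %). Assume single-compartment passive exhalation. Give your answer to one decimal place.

τ = R × C = 21.0 × 48 mL/cmH2O = 21.0 × 0.048 L/cmH2O = 1.008 s.
Passive exhalation: V(t)/V₀ = e^(−t/τ) = e^(−2.44/1.008) = 0.08887.
Fraction exhaled = 1 − 0.08887 = 0.9111 → 91.11%.

91.1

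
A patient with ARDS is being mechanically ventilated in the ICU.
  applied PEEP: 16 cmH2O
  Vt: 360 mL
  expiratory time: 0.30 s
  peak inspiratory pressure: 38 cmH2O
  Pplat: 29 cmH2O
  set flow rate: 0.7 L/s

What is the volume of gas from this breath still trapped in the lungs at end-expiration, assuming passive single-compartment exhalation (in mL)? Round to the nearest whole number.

R = (PIP − Pplat)/V̇ = (38 − 29) / 0.7 = 9.0/0.7 = 12.857 cmH2O·s/L.
C = Vt/(Pplat − PEEP) = 360.0 / (29 − 16) = 360.0/13.0 = 27.692 mL/cmH2O.
τ = R × C = 12.857 × 0.02769 L/cmH2O = 0.356 s.
Fraction remaining = e^(−Te/τ) = e^(−0.30/0.356) = 0.4305.
Trapped volume = 360.0 × 0.4305 = 154.98 mL.

155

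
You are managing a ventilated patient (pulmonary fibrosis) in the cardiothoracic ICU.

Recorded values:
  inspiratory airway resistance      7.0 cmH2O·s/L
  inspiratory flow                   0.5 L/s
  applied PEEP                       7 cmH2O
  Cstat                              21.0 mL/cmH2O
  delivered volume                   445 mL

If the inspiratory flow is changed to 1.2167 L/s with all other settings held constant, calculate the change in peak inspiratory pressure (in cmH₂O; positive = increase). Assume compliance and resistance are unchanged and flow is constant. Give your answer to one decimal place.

5.0

PIP = Vt/C + R·V̇ + PEEP (constant-flow equation of motion).
Only the resistive term changes: ΔPIP = R × ΔV̇ = 7.0 × (1.2167 − 0.5) = 7.0 × 0.7167 = 5.017 cmH2O.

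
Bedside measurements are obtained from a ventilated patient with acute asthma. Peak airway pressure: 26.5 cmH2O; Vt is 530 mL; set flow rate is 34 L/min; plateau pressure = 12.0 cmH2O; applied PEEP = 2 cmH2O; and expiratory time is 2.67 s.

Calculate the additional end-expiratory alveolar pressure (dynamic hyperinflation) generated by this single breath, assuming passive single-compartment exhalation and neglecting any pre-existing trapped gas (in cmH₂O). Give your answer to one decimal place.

Flow: 34 L/min ÷ 60 = 0.5667 L/s.
R = (PIP − Pplat)/V̇ = (26.5 − 12.0) / 0.5667 = 14.5/0.5667 = 25.587 cmH2O·s/L.
C = Vt/(Pplat − PEEP) = 530.0 / (12.0 − 2) = 530.0/10.0 = 53.0 mL/cmH2O.
τ = R × C = 25.587 × 0.053 L/cmH2O = 1.356 s.
Fraction remaining = e^(−Te/τ) = e^(−2.67/1.356) = 0.1396; trapped volume = 530.0 × 0.1396 = 73.988 mL.
Additional alveolar pressure from trapping ≈ V_trapped / C = 73.988 / 53.0 = 1.396 cmH2O.

1.4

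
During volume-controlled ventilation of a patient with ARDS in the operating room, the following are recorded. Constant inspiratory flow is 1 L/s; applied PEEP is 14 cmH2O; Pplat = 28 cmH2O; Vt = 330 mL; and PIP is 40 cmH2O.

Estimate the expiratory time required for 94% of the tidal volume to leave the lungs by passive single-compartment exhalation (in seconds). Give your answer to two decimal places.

R = (PIP − Pplat)/V̇ = (40 − 28) / 1 = 12.0/1 = 12.0 cmH2O·s/L.
C = Vt/(Pplat − PEEP) = 330.0 / (28 − 14) = 330.0/14.0 = 23.571 mL/cmH2O.
τ = R × C = 12.0 × 0.02357 L/cmH2O = 0.2828 s.
t = −τ·ln(1 − 0.94) = −0.2828·ln(0.06) = 0.7956 s.

0.80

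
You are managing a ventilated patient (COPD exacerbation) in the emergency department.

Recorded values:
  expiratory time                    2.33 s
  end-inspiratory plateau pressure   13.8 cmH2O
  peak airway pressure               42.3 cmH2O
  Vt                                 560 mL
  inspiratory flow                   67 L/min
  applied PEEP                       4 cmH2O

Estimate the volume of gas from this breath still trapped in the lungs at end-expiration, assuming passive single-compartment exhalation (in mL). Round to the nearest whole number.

Flow: 67 L/min ÷ 60 = 1.1167 L/s.
R = (PIP − Pplat)/V̇ = (42.3 − 13.8) / 1.1167 = 28.5/1.1167 = 25.522 cmH2O·s/L.
C = Vt/(Pplat − PEEP) = 560.0 / (13.8 − 4) = 560.0/9.8 = 57.143 mL/cmH2O.
τ = R × C = 25.522 × 0.05714 L/cmH2O = 1.458 s.
Fraction remaining = e^(−Te/τ) = e^(−2.33/1.458) = 0.2023.
Trapped volume = 560.0 × 0.2023 = 113.29 mL.

113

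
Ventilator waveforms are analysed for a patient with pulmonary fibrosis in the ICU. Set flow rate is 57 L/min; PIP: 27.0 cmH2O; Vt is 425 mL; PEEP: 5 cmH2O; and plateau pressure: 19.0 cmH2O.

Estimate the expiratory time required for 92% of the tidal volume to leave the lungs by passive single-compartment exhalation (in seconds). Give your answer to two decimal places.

Flow: 57 L/min ÷ 60 = 0.95 L/s.
R = (PIP − Pplat)/V̇ = (27.0 − 19.0) / 0.95 = 8.0/0.95 = 8.421 cmH2O·s/L.
C = Vt/(Pplat − PEEP) = 425.0 / (19.0 − 5) = 425.0/14.0 = 30.357 mL/cmH2O.
τ = R × C = 8.421 × 0.03036 L/cmH2O = 0.2557 s.
t = −τ·ln(1 − 0.92) = −0.2557·ln(0.08) = 0.6458 s.

0.65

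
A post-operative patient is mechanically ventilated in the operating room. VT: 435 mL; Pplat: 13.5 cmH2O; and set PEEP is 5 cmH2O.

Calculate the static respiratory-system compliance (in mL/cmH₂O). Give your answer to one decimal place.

Cstat = Vt / (Pplat − PEEP) = 435 / (13.5 − 5) = 435 / 8.5 = 51.176 mL/cmH2O.

51.2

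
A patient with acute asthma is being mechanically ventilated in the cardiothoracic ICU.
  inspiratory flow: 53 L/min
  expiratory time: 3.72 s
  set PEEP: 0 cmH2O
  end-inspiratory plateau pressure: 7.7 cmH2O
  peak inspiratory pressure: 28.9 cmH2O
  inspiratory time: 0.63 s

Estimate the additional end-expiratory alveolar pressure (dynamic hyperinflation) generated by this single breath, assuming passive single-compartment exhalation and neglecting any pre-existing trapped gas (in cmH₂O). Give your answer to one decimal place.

Flow: 53 L/min ÷ 60 = 0.8833 L/s.
Vt = flow × Ti = 0.8833 L/s × 0.63 s × 1000 mL/L = 556.48 mL.
R = (PIP − Pplat)/V̇ = (28.9 − 7.7) / 0.8833 = 21.2/0.8833 = 24.001 cmH2O·s/L.
C = Vt/(Pplat − PEEP) = 556.48 / (7.7 − 0) = 556.48/7.7 = 72.27 mL/cmH2O.
τ = R × C = 24.001 × 0.07227 L/cmH2O = 1.735 s.
Fraction remaining = e^(−Te/τ) = e^(−3.72/1.735) = 0.1172; trapped volume = 556.48 × 0.1172 = 65.219 mL.
Additional alveolar pressure from trapping ≈ V_trapped / C = 65.219 / 72.27 = 0.9024 cmH2O.

0.9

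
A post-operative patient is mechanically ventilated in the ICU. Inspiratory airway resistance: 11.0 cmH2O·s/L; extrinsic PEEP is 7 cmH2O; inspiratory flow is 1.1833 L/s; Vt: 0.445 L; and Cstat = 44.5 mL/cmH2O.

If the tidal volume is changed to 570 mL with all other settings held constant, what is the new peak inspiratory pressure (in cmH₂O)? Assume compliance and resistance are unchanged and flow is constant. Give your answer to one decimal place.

PIP = Vt/C + R·V̇ + PEEP (constant-flow equation of motion).
Only the elastic term changes: ΔPIP = ΔVt / C = (570 − 445) / 44.5 = 2.809 cmH2O.
Original PIP = 445/44.5 + 11.0×1.1833 + 7 = 30.016 cmH2O; new PIP = 30.016 + (2.809) = 32.825 cmH2O.

32.8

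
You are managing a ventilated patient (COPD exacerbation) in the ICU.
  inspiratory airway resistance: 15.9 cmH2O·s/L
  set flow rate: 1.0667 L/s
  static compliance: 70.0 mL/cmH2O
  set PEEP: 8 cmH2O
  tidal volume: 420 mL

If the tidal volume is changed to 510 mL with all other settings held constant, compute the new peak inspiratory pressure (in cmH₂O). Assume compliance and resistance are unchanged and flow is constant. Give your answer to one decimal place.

32.2

PIP = Vt/C + R·V̇ + PEEP (constant-flow equation of motion).
Only the elastic term changes: ΔPIP = ΔVt / C = (510 − 420) / 70.0 = 1.286 cmH2O.
Original PIP = 420/70.0 + 15.9×1.0667 + 8 = 30.961 cmH2O; new PIP = 30.961 + (1.286) = 32.247 cmH2O.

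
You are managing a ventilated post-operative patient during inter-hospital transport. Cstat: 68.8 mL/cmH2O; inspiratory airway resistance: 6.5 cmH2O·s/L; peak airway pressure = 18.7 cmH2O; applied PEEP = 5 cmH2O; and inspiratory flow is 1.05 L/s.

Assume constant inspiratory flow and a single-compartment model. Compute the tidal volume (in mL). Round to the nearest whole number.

473

Equation of motion (constant flow): PIP = Vt/C + R·V̇ + PEEP.
Vt/C = PIP − R·V̇ − PEEP = 18.7 − 6.825 − 5 = 6.875 cmH2O.
Vt = C × 6.875 = 68.8 × 6.875 = 473.0 mL.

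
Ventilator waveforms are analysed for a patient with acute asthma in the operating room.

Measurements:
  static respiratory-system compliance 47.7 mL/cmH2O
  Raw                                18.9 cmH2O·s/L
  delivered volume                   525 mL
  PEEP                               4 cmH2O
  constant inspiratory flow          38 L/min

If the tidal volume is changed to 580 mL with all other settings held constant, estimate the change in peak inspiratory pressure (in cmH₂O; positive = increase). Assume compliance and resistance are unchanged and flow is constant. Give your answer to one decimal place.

PIP = Vt/C + R·V̇ + PEEP (constant-flow equation of motion).
Only the elastic term changes: ΔPIP = ΔVt / C = (580 − 525) / 47.7 = 1.153 cmH2O.

1.2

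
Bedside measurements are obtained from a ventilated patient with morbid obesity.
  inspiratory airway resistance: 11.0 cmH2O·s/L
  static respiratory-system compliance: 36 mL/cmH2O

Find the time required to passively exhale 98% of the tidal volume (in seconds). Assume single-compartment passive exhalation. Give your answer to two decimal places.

τ = R × C = 11.0 × 36 mL/cmH2O = 11.0 × 0.036 L/cmH2O = 0.396 s.
Exhaled fraction f = 1 − e^(−t/τ) → t = −τ·ln(1 − f) = −0.396·ln(0.02) = 1.549 s.

1.55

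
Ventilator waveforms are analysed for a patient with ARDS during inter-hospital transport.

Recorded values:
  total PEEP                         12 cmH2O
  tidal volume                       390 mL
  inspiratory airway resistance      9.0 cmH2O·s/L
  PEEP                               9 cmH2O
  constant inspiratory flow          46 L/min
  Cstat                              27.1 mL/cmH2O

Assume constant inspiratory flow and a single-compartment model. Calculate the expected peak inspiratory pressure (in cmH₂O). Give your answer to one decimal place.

33.3

Flow: 46 L/min ÷ 60 = 0.7667 L/s.
Total PEEP = 12 cmH2O (set 9 + intrinsic 3); this is the baseline alveolar pressure.
Equation of motion (constant flow): PIP = Vt/C + R·V̇ + PEEP.
PIP = 390/27.1 + 9.0×0.7667 + 12 = 14.391 + 6.9 + 12 = 33.291 cmH2O.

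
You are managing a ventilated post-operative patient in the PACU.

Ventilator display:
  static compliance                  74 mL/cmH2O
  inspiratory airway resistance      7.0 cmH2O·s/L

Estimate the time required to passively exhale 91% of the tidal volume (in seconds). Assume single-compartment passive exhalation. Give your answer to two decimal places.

τ = R × C = 7.0 × 74 mL/cmH2O = 7.0 × 0.074 L/cmH2O = 0.518 s.
Exhaled fraction f = 1 − e^(−t/τ) → t = −τ·ln(1 − f) = −0.518·ln(0.09) = 1.247 s.

1.25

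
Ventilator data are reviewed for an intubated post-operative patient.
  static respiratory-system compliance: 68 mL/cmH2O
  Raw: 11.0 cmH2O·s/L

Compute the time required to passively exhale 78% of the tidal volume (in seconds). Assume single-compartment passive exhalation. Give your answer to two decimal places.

τ = R × C = 11.0 × 68 mL/cmH2O = 11.0 × 0.068 L/cmH2O = 0.748 s.
Exhaled fraction f = 1 − e^(−t/τ) → t = −τ·ln(1 − f) = −0.748·ln(0.22) = 1.133 s.

1.13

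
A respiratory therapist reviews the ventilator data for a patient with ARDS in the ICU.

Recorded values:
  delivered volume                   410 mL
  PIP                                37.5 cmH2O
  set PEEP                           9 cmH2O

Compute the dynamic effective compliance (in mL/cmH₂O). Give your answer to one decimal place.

14.4

Dynamic compliance = Vt / (PIP − PEEP) = 410 / (37.5 − 9) = 410 / 28.5 = 14.386 mL/cmH2O.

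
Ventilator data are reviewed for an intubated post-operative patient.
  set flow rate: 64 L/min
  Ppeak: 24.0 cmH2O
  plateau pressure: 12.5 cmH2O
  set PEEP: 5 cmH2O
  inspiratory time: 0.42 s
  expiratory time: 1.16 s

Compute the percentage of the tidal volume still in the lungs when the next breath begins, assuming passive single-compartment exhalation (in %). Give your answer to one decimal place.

16.5

Flow: 64 L/min ÷ 60 = 1.0667 L/s.
Vt = flow × Ti = 1.0667 L/s × 0.42 s × 1000 mL/L = 448.01 mL.
R = (PIP − Pplat)/V̇ = (24.0 − 12.5) / 1.0667 = 11.5/1.0667 = 10.781 cmH2O·s/L.
C = Vt/(Pplat − PEEP) = 448.01 / (12.5 − 5) = 448.01/7.5 = 59.735 mL/cmH2O.
τ = R × C = 10.781 × 0.05974 L/cmH2O = 0.6441 s.
Fraction remaining at end-expiration = e^(−Te/τ) = e^(−1.16/0.6441) = 0.1651 → 16.51%.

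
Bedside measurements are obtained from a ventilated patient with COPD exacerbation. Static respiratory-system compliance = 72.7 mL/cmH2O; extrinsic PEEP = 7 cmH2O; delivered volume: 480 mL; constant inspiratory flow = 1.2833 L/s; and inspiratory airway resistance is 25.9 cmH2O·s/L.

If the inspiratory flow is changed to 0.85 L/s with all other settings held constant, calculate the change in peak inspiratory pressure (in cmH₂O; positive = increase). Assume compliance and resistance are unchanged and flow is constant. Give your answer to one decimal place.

PIP = Vt/C + R·V̇ + PEEP (constant-flow equation of motion).
Only the resistive term changes: ΔPIP = R × ΔV̇ = 25.9 × (0.85 − 1.2833) = 25.9 × -0.4333 = -11.222 cmH2O.

-11.2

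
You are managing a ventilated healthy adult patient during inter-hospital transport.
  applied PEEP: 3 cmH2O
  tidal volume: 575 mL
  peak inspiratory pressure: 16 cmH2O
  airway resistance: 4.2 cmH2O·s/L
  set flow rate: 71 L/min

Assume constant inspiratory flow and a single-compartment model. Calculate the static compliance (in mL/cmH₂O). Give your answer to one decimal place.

Flow: 71 L/min ÷ 60 = 1.1833 L/s.
Equation of motion (constant flow): PIP = Vt/C + R·V̇ + PEEP.
Vt/C = PIP − R·V̇ − PEEP = 16 − 4.2×1.1833 − 3 = 16 − 4.97 − 3 = 8.03 cmH2O.
C = Vt / 8.03 = 575 / 8.03 = 71.606 mL/cmH2O.

71.6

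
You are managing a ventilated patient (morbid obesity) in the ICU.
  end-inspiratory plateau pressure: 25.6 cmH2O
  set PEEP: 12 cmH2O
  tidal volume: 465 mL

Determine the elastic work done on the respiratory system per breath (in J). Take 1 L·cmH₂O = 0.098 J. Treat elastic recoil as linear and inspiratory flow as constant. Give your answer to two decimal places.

0.31

Elastic work ≈ ½ × (Pplat − PEEP) × Vt = 0.5 × (25.6 − 12) × 0.465 L = 0.5 × 13.6 × 0.465 = 3.162 L·cmH2O.
× 0.098 J/(L·cmH2O) → 0.3099 J.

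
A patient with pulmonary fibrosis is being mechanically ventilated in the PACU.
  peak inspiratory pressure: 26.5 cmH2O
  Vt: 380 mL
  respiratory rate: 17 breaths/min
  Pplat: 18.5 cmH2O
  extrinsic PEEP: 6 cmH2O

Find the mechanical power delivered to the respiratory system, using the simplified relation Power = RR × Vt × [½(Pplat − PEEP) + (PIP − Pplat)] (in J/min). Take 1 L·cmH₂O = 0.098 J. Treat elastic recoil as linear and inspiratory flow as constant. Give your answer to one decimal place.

Per-breath work = Vt × [½(Pplat−PEEP) + (PIP−Pplat)] = 0.380 × [0.5×12.5 + 8.0] = 0.380 × 14.25 = 5.415 L·cmH2O.
Power = 17 × 5.415 = 92.055 L·cmH2O/min.
× 0.098 J/(L·cmH2O) → 9.021 J/min.

9.0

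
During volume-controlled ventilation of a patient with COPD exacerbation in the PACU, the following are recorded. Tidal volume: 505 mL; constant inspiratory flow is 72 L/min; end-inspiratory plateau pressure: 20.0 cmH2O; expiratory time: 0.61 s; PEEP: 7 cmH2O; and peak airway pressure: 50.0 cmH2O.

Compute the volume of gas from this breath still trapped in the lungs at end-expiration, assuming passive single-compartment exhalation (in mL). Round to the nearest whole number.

269

Flow: 72 L/min ÷ 60 = 1.2 L/s.
R = (PIP − Pplat)/V̇ = (50.0 − 20.0) / 1.2 = 30.0/1.2 = 25.0 cmH2O·s/L.
C = Vt/(Pplat − PEEP) = 505.0 / (20.0 − 7) = 505.0/13.0 = 38.846 mL/cmH2O.
τ = R × C = 25.0 × 0.03885 L/cmH2O = 0.9713 s.
Fraction remaining = e^(−Te/τ) = e^(−0.61/0.9713) = 0.5336.
Trapped volume = 505.0 × 0.5336 = 269.47 mL.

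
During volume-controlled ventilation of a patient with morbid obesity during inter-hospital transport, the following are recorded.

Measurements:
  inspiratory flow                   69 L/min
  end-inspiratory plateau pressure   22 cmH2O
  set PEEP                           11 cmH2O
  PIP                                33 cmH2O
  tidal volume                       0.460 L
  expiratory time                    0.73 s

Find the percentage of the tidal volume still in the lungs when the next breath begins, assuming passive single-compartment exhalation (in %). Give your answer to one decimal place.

Flow: 69 L/min ÷ 60 = 1.15 L/s.
R = (PIP − Pplat)/V̇ = (33 − 22) / 1.15 = 11.0/1.15 = 9.565 cmH2O·s/L.
C = Vt/(Pplat − PEEP) = 460.0 / (22 − 11) = 460.0/11.0 = 41.818 mL/cmH2O.
τ = R × C = 9.565 × 0.04182 L/cmH2O = 0.4 s.
Fraction remaining at end-expiration = e^(−Te/τ) = e^(−0.73/0.4) = 0.1612 → 16.12%.

16.1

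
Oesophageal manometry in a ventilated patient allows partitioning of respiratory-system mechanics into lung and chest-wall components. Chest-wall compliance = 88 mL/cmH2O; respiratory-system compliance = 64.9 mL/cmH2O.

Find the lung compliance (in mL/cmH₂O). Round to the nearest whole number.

1/CL = 1/Crs − 1/Ccw.
1/CL = 1/64.9 − 1/88 = 0.004045.
CL = 247.22 mL/cmH2O.

247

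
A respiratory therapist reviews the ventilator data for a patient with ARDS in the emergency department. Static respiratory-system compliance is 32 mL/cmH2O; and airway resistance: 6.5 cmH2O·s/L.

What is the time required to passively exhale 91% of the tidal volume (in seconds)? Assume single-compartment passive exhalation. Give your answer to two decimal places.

τ = R × C = 6.5 × 32 mL/cmH2O = 6.5 × 0.032 L/cmH2O = 0.208 s.
Exhaled fraction f = 1 − e^(−t/τ) → t = −τ·ln(1 − f) = −0.208·ln(0.09) = 0.5009 s.

0.50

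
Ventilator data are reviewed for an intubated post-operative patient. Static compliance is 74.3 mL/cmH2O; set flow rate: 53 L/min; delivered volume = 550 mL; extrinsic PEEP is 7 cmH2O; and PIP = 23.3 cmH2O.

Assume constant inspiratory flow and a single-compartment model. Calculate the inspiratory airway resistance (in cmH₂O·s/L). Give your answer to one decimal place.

Flow: 53 L/min ÷ 60 = 0.8833 L/s.
Equation of motion (constant flow): PIP = Vt/C + R·V̇ + PEEP.
R·V̇ = PIP − Vt/C − PEEP = 23.3 − 550/74.3 − 7 = 23.3 − 7.402 − 7 = 8.898 cmH2O.
R = 8.898 / 0.8833 = 10.074 cmH2O·s/L.

10.1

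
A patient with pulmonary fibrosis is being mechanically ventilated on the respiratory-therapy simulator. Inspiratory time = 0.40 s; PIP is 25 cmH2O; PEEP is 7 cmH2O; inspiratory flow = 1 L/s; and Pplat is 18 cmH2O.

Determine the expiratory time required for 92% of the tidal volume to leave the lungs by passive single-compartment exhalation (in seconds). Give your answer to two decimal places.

Vt = flow × Ti = 1 L/s × 0.40 s × 1000 mL/L = 400.0 mL.
R = (PIP − Pplat)/V̇ = (25 − 18) / 1 = 7.0/1 = 7.0 cmH2O·s/L.
C = Vt/(Pplat − PEEP) = 400.0 / (18 − 7) = 400.0/11.0 = 36.364 mL/cmH2O.
τ = R × C = 7.0 × 0.03636 L/cmH2O = 0.2545 s.
t = −τ·ln(1 − 0.92) = −0.2545·ln(0.08) = 0.6428 s.

0.64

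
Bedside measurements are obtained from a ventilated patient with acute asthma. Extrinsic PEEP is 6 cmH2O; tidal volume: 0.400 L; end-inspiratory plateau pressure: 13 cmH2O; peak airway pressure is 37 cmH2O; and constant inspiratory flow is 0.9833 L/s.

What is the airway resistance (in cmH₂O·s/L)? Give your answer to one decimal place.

Raw = (PIP − Pplat) / flow = (37 − 13) / 0.9833 = 24.0 / 0.9833 = 24.408 cmH2O·s/L.

24.4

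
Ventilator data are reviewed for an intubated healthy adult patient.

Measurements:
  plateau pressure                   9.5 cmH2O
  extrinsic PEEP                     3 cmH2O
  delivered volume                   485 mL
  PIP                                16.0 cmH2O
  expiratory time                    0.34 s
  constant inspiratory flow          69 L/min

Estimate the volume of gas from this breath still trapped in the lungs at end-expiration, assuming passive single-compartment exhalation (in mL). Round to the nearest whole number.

217

Flow: 69 L/min ÷ 60 = 1.15 L/s.
R = (PIP − Pplat)/V̇ = (16.0 − 9.5) / 1.15 = 6.5/1.15 = 5.652 cmH2O·s/L.
C = Vt/(Pplat − PEEP) = 485.0 / (9.5 − 3) = 485.0/6.5 = 74.615 mL/cmH2O.
τ = R × C = 5.652 × 0.07462 L/cmH2O = 0.4218 s.
Fraction remaining = e^(−Te/τ) = e^(−0.34/0.4218) = 0.4466.
Trapped volume = 485.0 × 0.4466 = 216.6 mL.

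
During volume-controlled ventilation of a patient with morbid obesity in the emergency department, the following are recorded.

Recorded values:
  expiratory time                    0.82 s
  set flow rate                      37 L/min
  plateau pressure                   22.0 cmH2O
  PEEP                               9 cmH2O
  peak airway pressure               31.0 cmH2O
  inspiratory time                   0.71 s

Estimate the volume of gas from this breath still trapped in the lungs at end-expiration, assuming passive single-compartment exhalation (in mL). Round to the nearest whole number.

83

Flow: 37 L/min ÷ 60 = 0.6167 L/s.
Vt = flow × Ti = 0.6167 L/s × 0.71 s × 1000 mL/L = 437.86 mL.
R = (PIP − Pplat)/V̇ = (31.0 − 22.0) / 0.6167 = 9.0/0.6167 = 14.594 cmH2O·s/L.
C = Vt/(Pplat − PEEP) = 437.86 / (22.0 − 9) = 437.86/13.0 = 33.682 mL/cmH2O.
τ = R × C = 14.594 × 0.03368 L/cmH2O = 0.4915 s.
Fraction remaining = e^(−Te/τ) = e^(−0.82/0.4915) = 0.1886.
Trapped volume = 437.86 × 0.1886 = 82.58 mL.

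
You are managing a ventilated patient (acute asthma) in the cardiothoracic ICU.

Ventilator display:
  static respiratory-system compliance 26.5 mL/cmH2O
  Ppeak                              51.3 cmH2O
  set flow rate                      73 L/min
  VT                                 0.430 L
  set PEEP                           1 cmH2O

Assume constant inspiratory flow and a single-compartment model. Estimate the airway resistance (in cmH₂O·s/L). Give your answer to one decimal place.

28.0

Flow: 73 L/min ÷ 60 = 1.2167 L/s.
Equation of motion (constant flow): PIP = Vt/C + R·V̇ + PEEP.
R·V̇ = PIP − Vt/C − PEEP = 51.3 − 430/26.5 − 1 = 51.3 − 16.226 − 1 = 34.074 cmH2O.
R = 34.074 / 1.2167 = 28.005 cmH2O·s/L.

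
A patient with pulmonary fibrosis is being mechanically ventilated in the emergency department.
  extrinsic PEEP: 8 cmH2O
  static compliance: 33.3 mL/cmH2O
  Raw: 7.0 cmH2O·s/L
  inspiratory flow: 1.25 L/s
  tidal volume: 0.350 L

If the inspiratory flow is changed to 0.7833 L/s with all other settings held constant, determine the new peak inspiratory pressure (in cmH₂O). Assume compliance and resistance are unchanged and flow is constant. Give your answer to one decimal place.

PIP = Vt/C + R·V̇ + PEEP (constant-flow equation of motion).
Only the resistive term changes: ΔPIP = R × ΔV̇ = 7.0 × (0.7833 − 1.25) = 7.0 × -0.4667 = -3.267 cmH2O.
Original PIP = 350/33.3 + 7.0×1.25 + 8 = 27.261 cmH2O; new PIP = 27.261 + (-3.267) = 23.994 cmH2O.

24.0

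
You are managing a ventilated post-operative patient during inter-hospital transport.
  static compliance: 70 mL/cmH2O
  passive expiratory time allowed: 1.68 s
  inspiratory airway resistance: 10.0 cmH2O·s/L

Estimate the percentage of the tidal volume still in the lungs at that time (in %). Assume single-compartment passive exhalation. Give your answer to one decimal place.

τ = R × C = 10.0 × 70 mL/cmH2O = 10.0 × 0.070 L/cmH2O = 0.7 s.
Passive exhalation: V(t)/V₀ = e^(−t/τ) = e^(−1.68/0.7) = 0.09072.
Fraction remaining = 0.09072 → 9.072%.

9.1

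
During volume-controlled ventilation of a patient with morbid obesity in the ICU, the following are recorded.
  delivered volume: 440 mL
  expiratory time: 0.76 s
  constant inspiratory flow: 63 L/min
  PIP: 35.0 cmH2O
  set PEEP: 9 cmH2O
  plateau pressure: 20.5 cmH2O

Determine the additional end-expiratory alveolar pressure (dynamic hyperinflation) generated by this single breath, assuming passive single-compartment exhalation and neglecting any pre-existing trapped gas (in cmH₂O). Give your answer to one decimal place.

2.7

Flow: 63 L/min ÷ 60 = 1.05 L/s.
R = (PIP − Pplat)/V̇ = (35.0 − 20.5) / 1.05 = 14.5/1.05 = 13.81 cmH2O·s/L.
C = Vt/(Pplat − PEEP) = 440.0 / (20.5 − 9) = 440.0/11.5 = 38.261 mL/cmH2O.
τ = R × C = 13.81 × 0.03826 L/cmH2O = 0.5284 s.
Fraction remaining = e^(−Te/τ) = e^(−0.76/0.5284) = 0.2373; trapped volume = 440.0 × 0.2373 = 104.41 mL.
Additional alveolar pressure from trapping ≈ V_trapped / C = 104.41 / 38.261 = 2.729 cmH2O.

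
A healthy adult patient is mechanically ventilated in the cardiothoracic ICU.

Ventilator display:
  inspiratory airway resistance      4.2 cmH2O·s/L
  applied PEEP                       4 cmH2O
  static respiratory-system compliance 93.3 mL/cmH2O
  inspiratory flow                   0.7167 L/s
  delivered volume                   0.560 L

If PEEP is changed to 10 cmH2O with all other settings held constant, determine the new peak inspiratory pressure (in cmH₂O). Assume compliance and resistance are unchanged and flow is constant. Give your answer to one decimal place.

19.0

PIP = Vt/C + R·V̇ + PEEP (constant-flow equation of motion).
Only the baseline term changes: ΔPIP = ΔPEEP = 10 − 4 = 6.0 cmH2O.
Original PIP = 560/93.3 + 4.2×0.7167 + 4 = 13.012 cmH2O; new PIP = 13.012 + (6.0) = 19.012 cmH2O.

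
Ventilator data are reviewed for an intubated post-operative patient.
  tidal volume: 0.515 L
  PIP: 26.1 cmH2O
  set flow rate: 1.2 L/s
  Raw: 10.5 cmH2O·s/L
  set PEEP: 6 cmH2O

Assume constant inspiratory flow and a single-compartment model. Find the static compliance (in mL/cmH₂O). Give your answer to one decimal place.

Equation of motion (constant flow): PIP = Vt/C + R·V̇ + PEEP.
Vt/C = PIP − R·V̇ − PEEP = 26.1 − 10.5×1.2 − 6 = 26.1 − 12.6 − 6 = 7.5 cmH2O.
C = Vt / 7.5 = 515 / 7.5 = 68.667 mL/cmH2O.

68.7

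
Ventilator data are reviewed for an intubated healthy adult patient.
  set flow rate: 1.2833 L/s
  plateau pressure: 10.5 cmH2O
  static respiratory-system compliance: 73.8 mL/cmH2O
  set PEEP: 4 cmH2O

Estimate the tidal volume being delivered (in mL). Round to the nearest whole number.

480

Vt = Cstat × (Pplat − PEEP) = 73.8 × (10.5 − 4) = 73.8 × 6.5 = 479.7 mL.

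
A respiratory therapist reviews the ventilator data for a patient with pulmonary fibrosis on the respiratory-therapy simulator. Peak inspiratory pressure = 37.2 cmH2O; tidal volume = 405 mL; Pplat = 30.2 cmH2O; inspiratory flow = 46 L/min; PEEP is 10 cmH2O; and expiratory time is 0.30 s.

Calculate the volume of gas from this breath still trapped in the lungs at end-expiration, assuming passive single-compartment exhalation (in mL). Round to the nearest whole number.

79

Flow: 46 L/min ÷ 60 = 0.7667 L/s.
R = (PIP − Pplat)/V̇ = (37.2 − 30.2) / 0.7667 = 7.0/0.7667 = 9.13 cmH2O·s/L.
C = Vt/(Pplat − PEEP) = 405.0 / (30.2 − 10) = 405.0/20.2 = 20.05 mL/cmH2O.
τ = R × C = 9.13 × 0.02005 L/cmH2O = 0.1831 s.
Fraction remaining = e^(−Te/τ) = e^(−0.30/0.1831) = 0.1943.
Trapped volume = 405.0 × 0.1943 = 78.692 mL.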